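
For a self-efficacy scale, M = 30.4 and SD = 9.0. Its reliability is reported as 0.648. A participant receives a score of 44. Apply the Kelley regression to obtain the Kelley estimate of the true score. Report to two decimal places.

39.21

T̂ = ρX + (1 − ρ)μ
  = 0.648 × 44 + 0.352 × 30.4
  = 28.512 + 10.7008
  = 39.213
  ≈ 39.21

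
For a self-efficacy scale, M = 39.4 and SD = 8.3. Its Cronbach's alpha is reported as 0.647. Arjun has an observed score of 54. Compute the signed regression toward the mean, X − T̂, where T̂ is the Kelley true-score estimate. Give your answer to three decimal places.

Weight the observed score by reliability and the mean by (1 − reliability): T̂ = 0.647·54 + 0.353·39.4 = 34.938 + 13.9082 = 48.84620.
X − T̂ = 54 − 48.8462 = 5.1538 → 5.154

5.154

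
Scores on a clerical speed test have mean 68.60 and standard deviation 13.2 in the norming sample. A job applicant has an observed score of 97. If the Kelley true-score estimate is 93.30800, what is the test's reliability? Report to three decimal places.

T̂ = ρX + (1 − ρ)μ  ⇒  T̂ − μ = ρ(X − μ)
ρ = (T̂ − μ)/(X − μ) = (93.30800 − 68.60) / (97 − 68.60) = 24.70800 / 28.40 = 0.87000

0.870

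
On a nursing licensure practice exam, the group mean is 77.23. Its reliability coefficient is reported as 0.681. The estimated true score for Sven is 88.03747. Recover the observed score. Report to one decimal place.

93.1

T̂ = ρX + (1 − ρ)μ  ⇒  X = (T̂ − (1 − ρ)μ) / ρ
X = (88.03747 − 0.319 × 77.23) / 0.681 = (88.03747 − 24.63637) / 0.681 = 63.40110 / 0.681 = 93.100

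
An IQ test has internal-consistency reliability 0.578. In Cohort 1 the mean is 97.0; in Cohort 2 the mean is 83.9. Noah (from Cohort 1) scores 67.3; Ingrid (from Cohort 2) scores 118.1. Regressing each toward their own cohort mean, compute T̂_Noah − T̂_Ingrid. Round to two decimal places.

-23.83

T̂_Noah = 0.578(67.3) + 0.422(97.0) = 79.8334
T̂_Ingrid = 0.578(118.1) + 0.422(83.9) = 103.6676
Difference = 79.8334 − 103.6676 = -23.8342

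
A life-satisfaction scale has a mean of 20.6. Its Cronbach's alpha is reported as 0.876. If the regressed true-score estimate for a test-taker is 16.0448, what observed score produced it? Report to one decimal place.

T̂ = ρX + (1 − ρ)μ  ⇒  X = (T̂ − (1 − ρ)μ) / ρ
X = (16.0448 − 0.124 × 20.6) / 0.876 = (16.0448 − 2.5544) / 0.876 = 13.4904 / 0.876 = 15.400

15.4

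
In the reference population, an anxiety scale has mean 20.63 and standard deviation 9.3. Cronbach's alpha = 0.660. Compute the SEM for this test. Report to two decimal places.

SEM = SD · √(1 − ρ) = 9.3 × √0.340 = 9.3 × 0.5831 = 5.423

5.42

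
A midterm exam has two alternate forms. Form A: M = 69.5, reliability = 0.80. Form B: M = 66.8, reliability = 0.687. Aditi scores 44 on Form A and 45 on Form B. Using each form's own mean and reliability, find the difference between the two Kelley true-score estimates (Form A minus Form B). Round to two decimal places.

-2.72

T̂_A = 0.80(44) + 0.20(69.5) = 49.1000
T̂_B = 0.687(45) + 0.313(66.8) = 51.8234
T̂_A − T̂_B = -2.7234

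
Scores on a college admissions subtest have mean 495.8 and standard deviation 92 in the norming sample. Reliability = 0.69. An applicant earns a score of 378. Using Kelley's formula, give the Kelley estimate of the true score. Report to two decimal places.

414.52

Weight the observed score by reliability and the mean by (1 − reliability): T̂ = 0.69·378 + 0.31·495.8 = 260.82 + 153.698 = 414.518.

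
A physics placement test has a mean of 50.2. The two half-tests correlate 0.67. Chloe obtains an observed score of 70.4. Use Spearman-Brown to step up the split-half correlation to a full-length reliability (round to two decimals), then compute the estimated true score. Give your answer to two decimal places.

66.36

Spearman-Brown: ρ = 2r/(1 + r) = 2(0.67)/(1 + 0.67) = 1.340/1.67 = 0.8024 → 0.80
T̂ = 0.80(70.4) + 0.20(50.2) = 56.320 + 10.040 = 66.360 → 66.36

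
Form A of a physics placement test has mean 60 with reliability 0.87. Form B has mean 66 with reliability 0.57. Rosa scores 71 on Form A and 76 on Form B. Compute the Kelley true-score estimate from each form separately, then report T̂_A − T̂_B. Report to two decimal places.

-2.13

T̂_A = 0.87(71) + 0.13(60) = 69.5700
T̂_B = 0.57(76) + 0.43(66) = 71.7000
T̂_A − T̂_B = -2.1300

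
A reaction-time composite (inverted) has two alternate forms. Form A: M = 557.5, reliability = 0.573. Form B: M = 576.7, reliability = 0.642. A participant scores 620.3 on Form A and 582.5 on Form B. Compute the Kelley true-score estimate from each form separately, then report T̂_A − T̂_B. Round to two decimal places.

T̂_A = 0.573(620.3) + 0.427(557.5) = 593.4844
T̂_B = 0.642(582.5) + 0.358(576.7) = 580.4236
T̂_A − T̂_B = 13.0608

13.06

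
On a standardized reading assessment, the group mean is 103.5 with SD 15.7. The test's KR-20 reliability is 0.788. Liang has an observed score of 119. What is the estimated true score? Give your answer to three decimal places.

T̂ = ρX + (1 − ρ)μ
  = 0.788 × 119 + 0.212 × 103.5
  = 93.772 + 21.9420
  = 115.7140
  ≈ 115.714

115.714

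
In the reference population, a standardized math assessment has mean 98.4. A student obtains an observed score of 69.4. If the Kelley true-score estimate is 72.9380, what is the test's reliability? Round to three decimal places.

T̂ = ρX + (1 − ρ)μ  ⇒  T̂ − μ = ρ(X − μ)
ρ = (T̂ − μ)/(X − μ) = (72.9380 − 98.4) / (69.4 − 98.4) = -25.4620 / -29.0 = 0.87800

0.878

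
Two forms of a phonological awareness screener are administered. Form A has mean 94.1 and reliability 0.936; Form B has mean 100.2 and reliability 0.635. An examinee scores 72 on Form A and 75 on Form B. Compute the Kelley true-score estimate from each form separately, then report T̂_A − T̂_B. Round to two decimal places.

T̂_A = 0.936(72) + 0.064(94.1) = 73.4144
T̂_B = 0.635(75) + 0.365(100.2) = 84.1980
T̂_A − T̂_B = -10.7836

-10.78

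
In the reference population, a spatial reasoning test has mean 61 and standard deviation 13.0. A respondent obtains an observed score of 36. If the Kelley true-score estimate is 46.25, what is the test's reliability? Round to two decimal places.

T̂ = ρX + (1 − ρ)μ  ⇒  T̂ − μ = ρ(X − μ)
ρ = (T̂ − μ)/(X − μ) = (46.25 − 61) / (36 − 61) = -14.75 / -25.0 = 0.5900

0.59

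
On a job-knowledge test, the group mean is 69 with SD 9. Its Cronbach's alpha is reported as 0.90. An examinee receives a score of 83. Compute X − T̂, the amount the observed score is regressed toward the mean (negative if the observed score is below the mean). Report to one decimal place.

1.4

T̂ = 0.90(83) + 0.10(69) = 74.70 + 6.90 = 81.600 → 81.60
X − T̂ = 83 − 81.60 = 1.40 → 1.4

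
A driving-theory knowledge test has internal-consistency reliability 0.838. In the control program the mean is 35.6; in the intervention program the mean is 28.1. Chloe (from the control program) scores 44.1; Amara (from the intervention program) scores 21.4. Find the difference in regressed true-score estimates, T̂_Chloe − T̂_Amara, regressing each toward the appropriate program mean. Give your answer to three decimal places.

20.238

T̂_Chloe = 0.838(44.1) + 0.162(35.6) = 42.72300
T̂_Amara = 0.838(21.4) + 0.162(28.1) = 22.48540
Difference = 42.72300 − 22.48540 = 20.23760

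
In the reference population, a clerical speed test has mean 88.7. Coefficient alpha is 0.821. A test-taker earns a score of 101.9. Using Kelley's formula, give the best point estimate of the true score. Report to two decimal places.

99.54

T̂ = ρX + (1 − ρ)μ
  = 0.821 × 101.9 + 0.179 × 88.7
  = 83.6599 + 15.8773
  = 99.537
  ≈ 99.54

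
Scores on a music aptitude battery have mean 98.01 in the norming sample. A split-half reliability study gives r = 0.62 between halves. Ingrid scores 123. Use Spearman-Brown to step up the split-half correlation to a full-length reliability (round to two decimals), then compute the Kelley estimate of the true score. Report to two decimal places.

117.25

Spearman-Brown: ρ = 2r/(1 + r) = 2(0.62)/(1 + 0.62) = 1.240/1.62 = 0.7654 → 0.77
Kelley's formula gives T̂ = 0.77·123 + 0.23·98.01 = 94.71 + 22.5423 = 117.252.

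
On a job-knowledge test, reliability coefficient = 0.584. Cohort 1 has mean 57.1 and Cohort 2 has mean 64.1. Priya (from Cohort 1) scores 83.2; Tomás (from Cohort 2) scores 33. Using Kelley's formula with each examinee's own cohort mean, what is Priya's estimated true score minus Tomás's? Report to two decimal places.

T̂_Priya = 0.584(83.2) + 0.416(57.1) = 72.3424
T̂_Tomás = 0.584(33) + 0.416(64.1) = 45.9376
Difference = 72.3424 − 45.9376 = 26.4048

26.40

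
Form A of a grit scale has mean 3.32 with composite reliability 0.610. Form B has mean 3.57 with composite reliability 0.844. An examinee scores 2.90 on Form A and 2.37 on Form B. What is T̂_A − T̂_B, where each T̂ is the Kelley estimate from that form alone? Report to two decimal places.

0.51

T̂_A = 0.610(2.90) + 0.390(3.32) = 3.0638
T̂_B = 0.844(2.37) + 0.156(3.57) = 2.5572
T̂_A − T̂_B = 0.5066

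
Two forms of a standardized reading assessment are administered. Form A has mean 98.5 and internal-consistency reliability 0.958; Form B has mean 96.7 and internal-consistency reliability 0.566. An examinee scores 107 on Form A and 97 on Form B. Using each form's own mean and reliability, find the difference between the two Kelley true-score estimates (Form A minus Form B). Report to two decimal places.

9.77

T̂_A = 0.958(107) + 0.042(98.5) = 106.6430
T̂_B = 0.566(97) + 0.434(96.7) = 96.8698
T̂_A − T̂_B = 9.7732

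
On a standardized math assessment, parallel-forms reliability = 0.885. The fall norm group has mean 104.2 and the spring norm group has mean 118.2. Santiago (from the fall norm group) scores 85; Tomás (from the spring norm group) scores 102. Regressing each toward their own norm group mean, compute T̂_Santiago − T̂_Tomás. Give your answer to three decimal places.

-16.655

T̂_Santiago = 0.885(85) + 0.115(104.2) = 87.20800
T̂_Tomás = 0.885(102) + 0.115(118.2) = 103.86300
Difference = 87.20800 − 103.86300 = -16.65500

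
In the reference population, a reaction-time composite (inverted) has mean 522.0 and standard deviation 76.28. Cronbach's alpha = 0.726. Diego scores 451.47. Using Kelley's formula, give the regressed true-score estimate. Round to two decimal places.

T̂ = 0.726(451.47) + 0.274(522.0) = 327.76722 + 143.0280 = 470.795 → 470.80

470.80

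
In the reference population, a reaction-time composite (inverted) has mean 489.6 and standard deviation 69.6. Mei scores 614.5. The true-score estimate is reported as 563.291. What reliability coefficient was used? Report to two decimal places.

T̂ = ρX + (1 − ρ)μ  ⇒  T̂ − μ = ρ(X − μ)
ρ = (T̂ − μ)/(X − μ) = (563.291 − 489.6) / (614.5 − 489.6) = 73.691 / 124.9 = 0.5900

0.59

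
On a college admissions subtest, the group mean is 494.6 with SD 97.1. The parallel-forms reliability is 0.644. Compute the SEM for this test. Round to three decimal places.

SEM = SD · √(1 − ρ) = 97.1 × √0.356 = 97.1 × 0.5967 = 57.9354

57.935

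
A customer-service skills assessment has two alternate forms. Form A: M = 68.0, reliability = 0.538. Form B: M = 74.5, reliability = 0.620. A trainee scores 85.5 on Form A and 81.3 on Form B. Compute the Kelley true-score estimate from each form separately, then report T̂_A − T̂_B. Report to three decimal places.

-1.301

T̂_A = 0.538(85.5) + 0.462(68.0) = 77.41500
T̂_B = 0.620(81.3) + 0.380(74.5) = 78.71600
T̂_A − T̂_B = -1.30100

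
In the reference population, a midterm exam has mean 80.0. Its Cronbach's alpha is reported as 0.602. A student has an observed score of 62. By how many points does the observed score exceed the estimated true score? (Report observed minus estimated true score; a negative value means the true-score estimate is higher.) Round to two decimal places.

-7.16

Regress the observed score toward the mean by the unreliability: T̂ = 0.602·62 + 0.398·80.0 = 37.324 + 31.8400 = 69.1640.
X − T̂ = 62 − 69.164 = -7.164 → -7.16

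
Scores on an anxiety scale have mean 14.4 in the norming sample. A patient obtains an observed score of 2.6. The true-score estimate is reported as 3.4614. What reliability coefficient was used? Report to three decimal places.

T̂ = ρX + (1 − ρ)μ  ⇒  T̂ − μ = ρ(X − μ)
ρ = (T̂ − μ)/(X − μ) = (3.4614 − 14.4) / (2.6 − 14.4) = -10.9386 / -11.8 = 0.92700

0.927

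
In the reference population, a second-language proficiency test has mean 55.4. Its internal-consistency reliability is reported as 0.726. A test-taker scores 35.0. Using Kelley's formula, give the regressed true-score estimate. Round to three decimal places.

T̂ = 0.726(35.0) + 0.274(55.4) = 25.4100 + 15.1796 = 40.5896 → 40.590

40.590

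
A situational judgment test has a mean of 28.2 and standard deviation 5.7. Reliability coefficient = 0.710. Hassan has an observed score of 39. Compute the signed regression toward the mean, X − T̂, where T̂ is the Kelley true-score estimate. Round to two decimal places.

T̂ = ρX + (1 − ρ)μ
  = 0.710 × 39 + 0.290 × 28.2
  = 27.690 + 8.1780
  = 35.8680
  ≈ 35.868
X − T̂ = 39 − 35.868 = 3.132 → 3.13

3.13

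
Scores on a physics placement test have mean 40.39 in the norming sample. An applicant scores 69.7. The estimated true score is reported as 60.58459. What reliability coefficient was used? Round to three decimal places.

T̂ = ρX + (1 − ρ)μ  ⇒  T̂ − μ = ρ(X − μ)
ρ = (T̂ − μ)/(X − μ) = (60.58459 − 40.39) / (69.7 − 40.39) = 20.19459 / 29.31 = 0.68900

0.689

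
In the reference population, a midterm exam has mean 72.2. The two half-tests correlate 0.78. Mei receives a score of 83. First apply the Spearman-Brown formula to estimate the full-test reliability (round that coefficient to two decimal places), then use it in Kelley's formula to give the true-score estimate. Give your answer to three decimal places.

Spearman-Brown: ρ = 2r/(1 + r) = 2(0.78)/(1 + 0.78) = 1.560/1.78 = 0.8764 → 0.88
T̂ = 0.88(83) + 0.12(72.2) = 73.04 + 8.664 = 81.7040 → 81.704

81.704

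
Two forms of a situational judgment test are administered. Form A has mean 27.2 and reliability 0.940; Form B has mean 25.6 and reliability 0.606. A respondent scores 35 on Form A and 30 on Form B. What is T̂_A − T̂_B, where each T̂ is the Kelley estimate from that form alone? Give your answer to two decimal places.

T̂_A = 0.940(35) + 0.060(27.2) = 34.5320
T̂_B = 0.606(30) + 0.394(25.6) = 28.2664
T̂_A − T̂_B = 6.2656

6.27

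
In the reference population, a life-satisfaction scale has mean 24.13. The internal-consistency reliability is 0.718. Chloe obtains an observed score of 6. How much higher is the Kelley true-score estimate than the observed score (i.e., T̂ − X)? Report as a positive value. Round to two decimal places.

5.11

T̂ = ρX + (1 − ρ)μ
  = 0.718 × 6 + 0.282 × 24.13
  = 4.308 + 6.80466
  = 11.1127
  ≈ 11.113
T̂ − X = 11.113 − 6 = 5.113 → 5.11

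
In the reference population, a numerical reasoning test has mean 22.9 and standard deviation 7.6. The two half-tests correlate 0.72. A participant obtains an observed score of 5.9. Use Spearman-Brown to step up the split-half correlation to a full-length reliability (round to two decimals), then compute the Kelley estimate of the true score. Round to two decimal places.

Spearman-Brown: ρ = 2r/(1 + r) = 2(0.72)/(1 + 0.72) = 1.440/1.72 = 0.8372 → 0.84
T̂ = 0.84(5.9) + 0.16(22.9) = 4.956 + 3.664 = 8.620 → 8.62

8.62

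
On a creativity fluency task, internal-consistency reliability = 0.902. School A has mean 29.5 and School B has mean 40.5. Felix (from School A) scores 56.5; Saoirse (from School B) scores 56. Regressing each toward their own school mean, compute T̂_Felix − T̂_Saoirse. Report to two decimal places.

T̂_Felix = 0.902(56.5) + 0.098(29.5) = 53.8540
T̂_Saoirse = 0.902(56) + 0.098(40.5) = 54.4810
Difference = 53.8540 − 54.4810 = -0.6270

-0.63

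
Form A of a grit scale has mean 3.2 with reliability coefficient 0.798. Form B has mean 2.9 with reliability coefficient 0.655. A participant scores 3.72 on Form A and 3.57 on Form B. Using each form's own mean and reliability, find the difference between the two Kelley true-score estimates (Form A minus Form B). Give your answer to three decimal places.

T̂_A = 0.798(3.72) + 0.202(3.2) = 3.61496
T̂_B = 0.655(3.57) + 0.345(2.9) = 3.33885
T̂_A − T̂_B = 0.27611

0.276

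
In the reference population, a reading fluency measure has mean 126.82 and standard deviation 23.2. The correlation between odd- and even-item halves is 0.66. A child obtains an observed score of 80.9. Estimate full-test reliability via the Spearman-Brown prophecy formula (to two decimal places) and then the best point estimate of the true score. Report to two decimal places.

90.08

Spearman-Brown: ρ = 2r/(1 + r) = 2(0.66)/(1 + 0.66) = 1.320/1.66 = 0.7952 → 0.80
T̂ = 0.80(80.9) + 0.20(126.82) = 64.720 + 25.3640 = 90.084 → 90.08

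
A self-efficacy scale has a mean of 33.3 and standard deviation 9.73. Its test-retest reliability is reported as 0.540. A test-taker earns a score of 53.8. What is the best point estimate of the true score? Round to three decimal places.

44.370

T̂ = 0.540(53.8) + 0.460(33.3) = 29.0520 + 15.3180 = 44.3700 → 44.370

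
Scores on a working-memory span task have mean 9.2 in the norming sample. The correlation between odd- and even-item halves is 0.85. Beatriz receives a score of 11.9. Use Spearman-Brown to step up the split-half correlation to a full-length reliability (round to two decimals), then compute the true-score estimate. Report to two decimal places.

11.68

Spearman-Brown: ρ = 2r/(1 + r) = 2(0.85)/(1 + 0.85) = 1.700/1.85 = 0.9189 → 0.92
T̂ = ρX + (1 − ρ)μ
  = 0.92 × 11.9 + 0.08 × 9.2
  = 10.948 + 0.736
  = 11.684
  ≈ 11.68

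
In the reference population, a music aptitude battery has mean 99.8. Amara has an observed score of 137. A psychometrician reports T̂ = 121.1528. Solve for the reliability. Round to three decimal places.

0.574

T̂ = ρX + (1 − ρ)μ  ⇒  T̂ − μ = ρ(X − μ)
ρ = (T̂ − μ)/(X − μ) = (121.1528 − 99.8) / (137 − 99.8) = 21.3528 / 37.2 = 0.57400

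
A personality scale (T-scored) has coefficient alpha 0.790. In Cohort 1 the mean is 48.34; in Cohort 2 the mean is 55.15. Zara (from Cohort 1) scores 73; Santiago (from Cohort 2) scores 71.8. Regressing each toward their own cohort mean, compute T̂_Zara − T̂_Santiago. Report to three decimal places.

T̂_Zara = 0.790(73) + 0.210(48.34) = 67.82140
T̂_Santiago = 0.790(71.8) + 0.210(55.15) = 68.30350
Difference = 67.82140 − 68.30350 = -0.48210

-0.482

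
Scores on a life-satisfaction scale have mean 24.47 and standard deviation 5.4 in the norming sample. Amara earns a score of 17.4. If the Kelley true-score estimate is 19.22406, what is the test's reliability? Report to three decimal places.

T̂ = ρX + (1 − ρ)μ  ⇒  T̂ − μ = ρ(X − μ)
ρ = (T̂ − μ)/(X − μ) = (19.22406 − 24.47) / (17.4 − 24.47) = -5.24594 / -7.07 = 0.74200

0.742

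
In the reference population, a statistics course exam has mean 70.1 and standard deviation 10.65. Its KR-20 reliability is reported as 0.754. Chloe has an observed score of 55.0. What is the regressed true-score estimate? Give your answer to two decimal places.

T̂ = ρX + (1 − ρ)μ
  = 0.754 × 55.0 + 0.246 × 70.1
  = 41.4700 + 17.2446
  = 58.715
  ≈ 58.71

58.71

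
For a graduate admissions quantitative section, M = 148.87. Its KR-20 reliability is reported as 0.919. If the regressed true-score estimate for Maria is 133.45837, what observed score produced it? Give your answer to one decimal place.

132.1

T̂ = ρX + (1 − ρ)μ  ⇒  X = (T̂ − (1 − ρ)μ) / ρ
X = (133.45837 − 0.081 × 148.87) / 0.919 = (133.45837 − 12.05847) / 0.919 = 121.39990 / 0.919 = 132.100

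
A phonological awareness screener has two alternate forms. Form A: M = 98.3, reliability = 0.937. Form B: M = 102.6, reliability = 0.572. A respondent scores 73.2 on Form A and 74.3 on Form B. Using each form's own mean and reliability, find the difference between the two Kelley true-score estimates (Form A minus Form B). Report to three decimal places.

T̂_A = 0.937(73.2) + 0.063(98.3) = 74.78130
T̂_B = 0.572(74.3) + 0.428(102.6) = 86.41240
T̂_A − T̂_B = -11.63110

-11.631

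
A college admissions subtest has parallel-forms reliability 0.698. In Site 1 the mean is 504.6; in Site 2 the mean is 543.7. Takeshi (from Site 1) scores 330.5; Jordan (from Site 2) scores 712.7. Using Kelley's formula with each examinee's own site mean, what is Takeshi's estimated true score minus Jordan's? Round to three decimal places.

T̂_Takeshi = 0.698(330.5) + 0.302(504.6) = 383.07820
T̂_Jordan = 0.698(712.7) + 0.302(543.7) = 661.66200
Difference = 383.07820 − 661.66200 = -278.58380

-278.584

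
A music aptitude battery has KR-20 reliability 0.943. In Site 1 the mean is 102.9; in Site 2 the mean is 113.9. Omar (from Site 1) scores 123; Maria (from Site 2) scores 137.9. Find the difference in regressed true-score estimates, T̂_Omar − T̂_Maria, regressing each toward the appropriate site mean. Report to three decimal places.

-14.678

T̂_Omar = 0.943(123) + 0.057(102.9) = 121.85430
T̂_Maria = 0.943(137.9) + 0.057(113.9) = 136.53200
Difference = 121.85430 − 136.53200 = -14.67770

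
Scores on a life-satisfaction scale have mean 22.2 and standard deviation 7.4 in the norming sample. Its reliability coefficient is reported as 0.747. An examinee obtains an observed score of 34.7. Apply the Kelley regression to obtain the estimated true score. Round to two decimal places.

T̂ = 0.747(34.7) + 0.253(22.2) = 25.9209 + 5.6166 = 31.538 → 31.54

31.54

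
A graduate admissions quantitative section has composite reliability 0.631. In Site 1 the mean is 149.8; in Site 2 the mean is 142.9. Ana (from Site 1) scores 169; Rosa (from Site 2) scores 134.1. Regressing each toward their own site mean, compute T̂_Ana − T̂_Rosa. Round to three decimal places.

T̂_Ana = 0.631(169) + 0.369(149.8) = 161.91520
T̂_Rosa = 0.631(134.1) + 0.369(142.9) = 137.34720
Difference = 161.91520 − 137.34720 = 24.56800

24.568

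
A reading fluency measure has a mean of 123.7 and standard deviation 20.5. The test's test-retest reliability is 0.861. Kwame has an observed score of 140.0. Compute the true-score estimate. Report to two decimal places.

Weight the observed score by reliability and the mean by (1 − reliability): T̂ = 0.861·140.0 + 0.139·123.7 = 120.5400 + 17.1943 = 137.734.

137.73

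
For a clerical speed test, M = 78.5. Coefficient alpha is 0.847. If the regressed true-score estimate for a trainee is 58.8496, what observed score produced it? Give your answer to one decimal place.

55.3

T̂ = ρX + (1 − ρ)μ  ⇒  X = (T̂ − (1 − ρ)μ) / ρ
X = (58.8496 − 0.153 × 78.5) / 0.847 = (58.8496 − 12.0105) / 0.847 = 46.8391 / 0.847 = 55.300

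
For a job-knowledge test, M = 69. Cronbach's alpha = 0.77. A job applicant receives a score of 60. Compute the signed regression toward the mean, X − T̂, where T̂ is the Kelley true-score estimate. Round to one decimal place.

-2.1

T̂ = 0.77(60) + 0.23(69) = 46.20 + 15.87 = 62.070 → 62.07
X − T̂ = 60 − 62.07 = -2.07 → -2.1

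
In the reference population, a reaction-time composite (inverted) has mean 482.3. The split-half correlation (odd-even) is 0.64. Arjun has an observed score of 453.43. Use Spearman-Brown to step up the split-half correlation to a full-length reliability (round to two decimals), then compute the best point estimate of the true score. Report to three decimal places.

Spearman-Brown: ρ = 2r/(1 + r) = 2(0.64)/(1 + 0.64) = 1.280/1.64 = 0.7805 → 0.78
Weight the observed score by reliability and the mean by (1 − reliability): T̂ = 0.78·453.43 + 0.22·482.3 = 353.6754 + 106.106 = 459.7814.

459.781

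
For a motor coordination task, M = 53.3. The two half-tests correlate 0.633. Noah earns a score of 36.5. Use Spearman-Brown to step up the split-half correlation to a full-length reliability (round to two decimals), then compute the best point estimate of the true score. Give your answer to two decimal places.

40.20

Spearman-Brown: ρ = 2r/(1 + r) = 2(0.633)/(1 + 0.633) = 1.2660/1.633 = 0.7753 → 0.78
Regress the observed score toward the mean by the unreliability: T̂ = 0.78·36.5 + 0.22·53.3 = 28.470 + 11.726 = 40.196.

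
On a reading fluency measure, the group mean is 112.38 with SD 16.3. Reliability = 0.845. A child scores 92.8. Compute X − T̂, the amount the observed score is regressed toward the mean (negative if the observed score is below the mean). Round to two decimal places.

-3.03

T̂ = ρX + (1 − ρ)μ
  = 0.845 × 92.8 + 0.155 × 112.38
  = 78.4160 + 17.41890
  = 95.8349
  ≈ 95.835
X − T̂ = 92.8 − 95.835 = -3.035 → -3.03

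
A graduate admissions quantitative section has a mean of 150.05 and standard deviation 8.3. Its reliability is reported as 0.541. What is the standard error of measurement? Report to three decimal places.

SEM = SD · √(1 − ρ) = 8.3 × √0.459 = 8.3 × 0.6775 = 5.6232

5.623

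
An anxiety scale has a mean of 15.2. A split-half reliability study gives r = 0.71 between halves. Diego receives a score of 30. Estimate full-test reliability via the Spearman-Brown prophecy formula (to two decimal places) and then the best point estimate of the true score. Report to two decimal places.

Spearman-Brown: ρ = 2r/(1 + r) = 2(0.71)/(1 + 0.71) = 1.420/1.71 = 0.8304 → 0.83
T̂ = ρX + (1 − ρ)μ
  = 0.83 × 30 + 0.17 × 15.2
  = 24.90 + 2.584
  = 27.484
  ≈ 27.48

27.48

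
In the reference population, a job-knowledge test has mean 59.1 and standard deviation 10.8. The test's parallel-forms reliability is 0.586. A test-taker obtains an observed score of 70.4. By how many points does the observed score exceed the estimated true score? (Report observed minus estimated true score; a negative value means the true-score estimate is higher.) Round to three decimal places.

T̂ = ρX + (1 − ρ)μ
  = 0.586 × 70.4 + 0.414 × 59.1
  = 41.2544 + 24.4674
  = 65.72180
  ≈ 65.7218
X − T̂ = 70.4 − 65.7218 = 4.6782 → 4.678

4.678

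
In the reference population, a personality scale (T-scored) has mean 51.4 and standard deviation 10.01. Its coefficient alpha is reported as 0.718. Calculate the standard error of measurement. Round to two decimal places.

5.32

SEM = SD · √(1 − ρ) = 10.01 × √0.282 = 10.01 × 0.5310 = 5.316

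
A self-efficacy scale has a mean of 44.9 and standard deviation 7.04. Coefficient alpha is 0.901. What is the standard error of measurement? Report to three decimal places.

2.215

SEM = SD · √(1 − ρ) = 7.04 × √0.099 = 7.04 × 0.3146 = 2.2151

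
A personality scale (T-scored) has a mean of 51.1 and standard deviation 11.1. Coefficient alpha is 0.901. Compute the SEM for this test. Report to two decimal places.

SEM = SD · √(1 − ρ) = 11.1 × √0.099 = 11.1 × 0.3146 = 3.493

3.49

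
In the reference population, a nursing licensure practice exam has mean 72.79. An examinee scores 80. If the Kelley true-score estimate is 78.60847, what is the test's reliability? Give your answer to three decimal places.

0.807

T̂ = ρX + (1 − ρ)μ  ⇒  T̂ − μ = ρ(X − μ)
ρ = (T̂ − μ)/(X − μ) = (78.60847 − 72.79) / (80 − 72.79) = 5.81847 / 7.21 = 0.80700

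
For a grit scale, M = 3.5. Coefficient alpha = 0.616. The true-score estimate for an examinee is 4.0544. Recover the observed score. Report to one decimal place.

T̂ = ρX + (1 − ρ)μ  ⇒  X = (T̂ − (1 − ρ)μ) / ρ
X = (4.0544 − 0.384 × 3.5) / 0.616 = (4.0544 − 1.3440) / 0.616 = 2.7104 / 0.616 = 4.400

4.4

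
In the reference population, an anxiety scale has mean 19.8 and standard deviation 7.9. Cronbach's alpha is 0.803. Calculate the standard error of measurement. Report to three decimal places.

SEM = SD · √(1 − ρ) = 7.9 × √0.197 = 7.9 × 0.4438 = 3.5064

3.506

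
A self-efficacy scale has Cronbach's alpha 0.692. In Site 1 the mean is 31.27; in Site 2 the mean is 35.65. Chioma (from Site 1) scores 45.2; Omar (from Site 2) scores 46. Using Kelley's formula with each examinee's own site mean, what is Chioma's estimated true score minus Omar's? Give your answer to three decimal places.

-1.903

T̂_Chioma = 0.692(45.2) + 0.308(31.27) = 40.90956
T̂_Omar = 0.692(46) + 0.308(35.65) = 42.81220
Difference = 40.90956 − 42.81220 = -1.90264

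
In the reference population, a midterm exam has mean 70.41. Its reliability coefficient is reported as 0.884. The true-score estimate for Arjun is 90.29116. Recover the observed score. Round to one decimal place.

92.9

T̂ = ρX + (1 − ρ)μ  ⇒  X = (T̂ − (1 − ρ)μ) / ρ
X = (90.29116 − 0.116 × 70.41) / 0.884 = (90.29116 − 8.16756) / 0.884 = 82.12360 / 0.884 = 92.900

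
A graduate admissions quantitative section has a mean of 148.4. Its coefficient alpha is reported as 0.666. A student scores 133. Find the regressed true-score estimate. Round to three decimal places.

T̂ = 0.666(133) + 0.334(148.4) = 88.578 + 49.5656 = 138.1436 → 138.144

138.144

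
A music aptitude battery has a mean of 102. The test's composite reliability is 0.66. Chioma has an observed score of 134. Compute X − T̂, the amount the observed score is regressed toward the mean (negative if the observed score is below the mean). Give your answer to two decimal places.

10.88

Regress the observed score toward the mean by the unreliability: T̂ = 0.66·134 + 0.34·102 = 88.44 + 34.68 = 123.1200.
X − T̂ = 134 − 123.120 = 10.880 → 10.88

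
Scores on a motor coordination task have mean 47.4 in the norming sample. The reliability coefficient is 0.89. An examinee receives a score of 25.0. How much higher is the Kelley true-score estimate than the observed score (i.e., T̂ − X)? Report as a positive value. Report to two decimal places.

T̂ = ρX + (1 − ρ)μ
  = 0.89 × 25.0 + 0.11 × 47.4
  = 22.250 + 5.214
  = 27.4640
  ≈ 27.464
T̂ − X = 27.464 − 25.0 = 2.464 → 2.46

2.46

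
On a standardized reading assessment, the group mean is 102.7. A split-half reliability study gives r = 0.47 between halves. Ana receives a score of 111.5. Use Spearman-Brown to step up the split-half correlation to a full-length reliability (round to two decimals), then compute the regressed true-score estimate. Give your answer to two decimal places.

108.33

Spearman-Brown: ρ = 2r/(1 + r) = 2(0.47)/(1 + 0.47) = 0.940/1.47 = 0.6395 → 0.64
T̂ = ρX + (1 − ρ)μ
  = 0.64 × 111.5 + 0.36 × 102.7
  = 71.360 + 36.972
  = 108.332
  ≈ 108.33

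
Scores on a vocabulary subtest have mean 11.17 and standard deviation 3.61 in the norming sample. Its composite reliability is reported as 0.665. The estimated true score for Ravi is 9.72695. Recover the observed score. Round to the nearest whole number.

9

T̂ = ρX + (1 − ρ)μ  ⇒  X = (T̂ − (1 − ρ)μ) / ρ
X = (9.72695 − 0.335 × 11.17) / 0.665 = (9.72695 − 3.74195) / 0.665 = 5.98500 / 0.665 = 9.00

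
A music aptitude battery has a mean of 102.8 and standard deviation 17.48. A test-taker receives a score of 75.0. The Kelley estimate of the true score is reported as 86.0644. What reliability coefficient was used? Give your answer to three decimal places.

0.602

T̂ = ρX + (1 − ρ)μ  ⇒  T̂ − μ = ρ(X − μ)
ρ = (T̂ − μ)/(X − μ) = (86.0644 − 102.8) / (75.0 − 102.8) = -16.7356 / -27.8 = 0.60200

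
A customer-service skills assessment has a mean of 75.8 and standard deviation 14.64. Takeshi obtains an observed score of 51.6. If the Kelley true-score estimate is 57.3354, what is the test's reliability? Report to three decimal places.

T̂ = ρX + (1 − ρ)μ  ⇒  T̂ − μ = ρ(X − μ)
ρ = (T̂ − μ)/(X − μ) = (57.3354 − 75.8) / (51.6 − 75.8) = -18.4646 / -24.2 = 0.76300

0.763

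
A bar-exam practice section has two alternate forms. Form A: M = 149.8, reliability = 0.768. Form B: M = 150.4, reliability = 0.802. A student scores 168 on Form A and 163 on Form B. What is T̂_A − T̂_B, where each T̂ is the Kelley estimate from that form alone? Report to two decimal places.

3.27

T̂_A = 0.768(168) + 0.232(149.8) = 163.7776
T̂_B = 0.802(163) + 0.198(150.4) = 160.5052
T̂_A − T̂_B = 3.2724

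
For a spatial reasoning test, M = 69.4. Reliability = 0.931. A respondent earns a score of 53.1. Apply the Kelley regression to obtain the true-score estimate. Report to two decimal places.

54.22

T̂ = ρX + (1 − ρ)μ
  = 0.931 × 53.1 + 0.069 × 69.4
  = 49.4361 + 4.7886
  = 54.225
  ≈ 54.22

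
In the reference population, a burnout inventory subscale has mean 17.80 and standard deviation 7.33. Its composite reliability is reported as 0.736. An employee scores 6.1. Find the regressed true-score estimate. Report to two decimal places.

9.19

Kelley's formula gives T̂ = 0.736·6.1 + 0.264·17.80 = 4.4896 + 4.69920 = 9.189.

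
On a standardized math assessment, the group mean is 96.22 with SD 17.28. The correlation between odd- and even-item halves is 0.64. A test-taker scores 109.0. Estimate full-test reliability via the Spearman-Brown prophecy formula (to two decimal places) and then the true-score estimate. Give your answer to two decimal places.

106.19

Spearman-Brown: ρ = 2r/(1 + r) = 2(0.64)/(1 + 0.64) = 1.280/1.64 = 0.7805 → 0.78
Regress the observed score toward the mean by the unreliability: T̂ = 0.78·109.0 + 0.22·96.22 = 85.020 + 21.1684 = 106.188.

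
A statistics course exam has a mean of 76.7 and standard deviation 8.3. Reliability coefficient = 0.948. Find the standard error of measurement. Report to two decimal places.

1.89

SEM = SD · √(1 − ρ) = 8.3 × √0.052 = 8.3 × 0.2280 = 1.893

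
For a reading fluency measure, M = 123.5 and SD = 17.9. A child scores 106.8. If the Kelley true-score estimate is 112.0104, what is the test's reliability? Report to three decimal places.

0.688

T̂ = ρX + (1 − ρ)μ  ⇒  T̂ − μ = ρ(X − μ)
ρ = (T̂ − μ)/(X − μ) = (112.0104 − 123.5) / (106.8 − 123.5) = -11.4896 / -16.7 = 0.68800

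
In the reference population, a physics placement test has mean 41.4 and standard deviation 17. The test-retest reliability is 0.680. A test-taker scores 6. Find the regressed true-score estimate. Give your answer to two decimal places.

T̂ = 0.680(6) + 0.320(41.4) = 4.080 + 13.2480 = 17.328 → 17.33

17.33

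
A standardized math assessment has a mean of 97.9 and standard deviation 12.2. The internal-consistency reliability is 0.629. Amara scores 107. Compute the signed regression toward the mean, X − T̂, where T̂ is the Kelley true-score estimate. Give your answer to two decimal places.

T̂ = 0.629(107) + 0.371(97.9) = 67.303 + 36.3209 = 103.6239 → 103.624
X − T̂ = 107 − 103.624 = 3.376 → 3.38

3.38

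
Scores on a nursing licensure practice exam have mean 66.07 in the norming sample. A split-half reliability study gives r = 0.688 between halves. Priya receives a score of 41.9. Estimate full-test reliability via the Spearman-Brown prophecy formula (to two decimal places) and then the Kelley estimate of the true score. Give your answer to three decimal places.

46.251

Spearman-Brown: ρ = 2r/(1 + r) = 2(0.688)/(1 + 0.688) = 1.3760/1.688 = 0.8152 → 0.82
T̂ = 0.82(41.9) + 0.18(66.07) = 34.358 + 11.8926 = 46.2506 → 46.251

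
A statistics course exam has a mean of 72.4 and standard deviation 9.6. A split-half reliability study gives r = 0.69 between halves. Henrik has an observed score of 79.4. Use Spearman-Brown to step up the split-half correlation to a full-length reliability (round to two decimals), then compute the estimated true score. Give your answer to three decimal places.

Spearman-Brown: ρ = 2r/(1 + r) = 2(0.69)/(1 + 0.69) = 1.380/1.69 = 0.8166 → 0.82
Kelley's formula gives T̂ = 0.82·79.4 + 0.18·72.4 = 65.108 + 13.032 = 78.1400.

78.140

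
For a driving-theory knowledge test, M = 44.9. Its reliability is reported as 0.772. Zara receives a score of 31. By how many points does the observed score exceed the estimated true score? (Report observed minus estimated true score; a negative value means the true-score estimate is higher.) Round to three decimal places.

-3.169

T̂ = ρX + (1 − ρ)μ
  = 0.772 × 31 + 0.228 × 44.9
  = 23.932 + 10.2372
  = 34.16920
  ≈ 34.1692
X − T̂ = 31 − 34.1692 = -3.1692 → -3.169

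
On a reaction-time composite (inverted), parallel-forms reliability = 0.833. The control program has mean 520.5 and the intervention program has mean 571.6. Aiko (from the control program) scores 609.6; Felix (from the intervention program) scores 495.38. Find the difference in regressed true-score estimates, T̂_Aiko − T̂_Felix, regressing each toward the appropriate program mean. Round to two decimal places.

T̂_Aiko = 0.833(609.6) + 0.167(520.5) = 594.7203
T̂_Felix = 0.833(495.38) + 0.167(571.6) = 508.1087
Difference = 594.7203 − 508.1087 = 86.6116

86.61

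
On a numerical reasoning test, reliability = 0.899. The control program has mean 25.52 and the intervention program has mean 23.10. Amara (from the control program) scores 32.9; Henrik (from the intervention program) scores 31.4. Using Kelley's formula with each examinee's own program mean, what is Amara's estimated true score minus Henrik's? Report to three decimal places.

1.593

T̂_Amara = 0.899(32.9) + 0.101(25.52) = 32.15462
T̂_Henrik = 0.899(31.4) + 0.101(23.10) = 30.56170
Difference = 32.15462 − 30.56170 = 1.59292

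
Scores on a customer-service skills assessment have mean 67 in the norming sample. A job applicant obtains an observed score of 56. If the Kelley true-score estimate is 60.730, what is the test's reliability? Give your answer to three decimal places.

0.570

T̂ = ρX + (1 − ρ)μ  ⇒  T̂ − μ = ρ(X − μ)
ρ = (T̂ − μ)/(X − μ) = (60.730 − 67) / (56 − 67) = -6.270 / -11.0 = 0.57000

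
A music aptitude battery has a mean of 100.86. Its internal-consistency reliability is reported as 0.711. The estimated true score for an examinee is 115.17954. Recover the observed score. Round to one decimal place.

T̂ = ρX + (1 − ρ)μ  ⇒  X = (T̂ − (1 − ρ)μ) / ρ
X = (115.17954 − 0.289 × 100.86) / 0.711 = (115.17954 − 29.14854) / 0.711 = 86.03100 / 0.711 = 121.000

121.0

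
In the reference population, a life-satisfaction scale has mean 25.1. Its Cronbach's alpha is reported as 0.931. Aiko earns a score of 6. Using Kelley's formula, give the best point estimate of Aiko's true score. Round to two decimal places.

Regress the observed score toward the mean by the unreliability: T̂ = 0.931·6 + 0.069·25.1 = 5.586 + 1.7319 = 7.318.

7.32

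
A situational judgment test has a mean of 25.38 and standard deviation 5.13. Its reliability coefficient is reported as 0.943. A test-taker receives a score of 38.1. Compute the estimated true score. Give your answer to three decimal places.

37.375

Weight the observed score by reliability and the mean by (1 − reliability): T̂ = 0.943·38.1 + 0.057·25.38 = 35.9283 + 1.44666 = 37.3750.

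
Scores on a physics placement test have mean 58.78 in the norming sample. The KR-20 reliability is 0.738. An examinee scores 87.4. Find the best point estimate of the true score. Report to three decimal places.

79.902

T̂ = 0.738(87.4) + 0.262(58.78) = 64.5012 + 15.40036 = 79.9016 → 79.902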